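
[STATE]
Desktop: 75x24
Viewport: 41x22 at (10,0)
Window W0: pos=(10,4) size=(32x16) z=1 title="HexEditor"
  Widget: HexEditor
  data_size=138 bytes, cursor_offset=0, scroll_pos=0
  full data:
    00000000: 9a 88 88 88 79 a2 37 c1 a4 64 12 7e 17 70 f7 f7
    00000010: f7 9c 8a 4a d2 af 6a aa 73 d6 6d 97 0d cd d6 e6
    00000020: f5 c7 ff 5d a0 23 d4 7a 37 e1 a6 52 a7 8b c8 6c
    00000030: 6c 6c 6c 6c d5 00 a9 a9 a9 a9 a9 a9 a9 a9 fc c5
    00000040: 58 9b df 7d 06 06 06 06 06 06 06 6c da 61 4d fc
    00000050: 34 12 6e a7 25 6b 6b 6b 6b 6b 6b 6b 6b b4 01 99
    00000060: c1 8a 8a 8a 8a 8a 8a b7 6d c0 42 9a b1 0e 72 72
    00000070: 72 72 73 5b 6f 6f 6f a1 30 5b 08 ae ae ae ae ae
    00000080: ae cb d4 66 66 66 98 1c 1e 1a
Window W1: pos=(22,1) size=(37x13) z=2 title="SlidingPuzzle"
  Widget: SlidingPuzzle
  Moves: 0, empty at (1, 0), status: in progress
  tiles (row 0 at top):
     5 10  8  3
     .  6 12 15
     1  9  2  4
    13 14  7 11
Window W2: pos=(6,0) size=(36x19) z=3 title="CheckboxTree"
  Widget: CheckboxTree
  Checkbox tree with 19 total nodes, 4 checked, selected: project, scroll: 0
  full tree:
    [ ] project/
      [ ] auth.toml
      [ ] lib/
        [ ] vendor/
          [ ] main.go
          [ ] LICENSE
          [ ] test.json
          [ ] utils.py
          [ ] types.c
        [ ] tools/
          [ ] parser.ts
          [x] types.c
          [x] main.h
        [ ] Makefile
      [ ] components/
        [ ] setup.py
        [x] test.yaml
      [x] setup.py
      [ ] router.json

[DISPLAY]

━━━━━━━━━━━━━━━━━━━━━━━━━━━━━━━┓         
eckboxTree                     ┃━━━━━━━━━
───────────────────────────────┨         
] project/                     ┃─────────
[ ] auth.toml                  ┃─┐       
[-] lib/                       ┃ │       
  [ ] vendor/                  ┃─┤       
    [ ] main.go                ┃ │       
    [ ] LICENSE                ┃─┤       
    [ ] test.json              ┃ │       
    [ ] utils.py               ┃─┤       
    [ ] types.c                ┃ │       
  [-] tools/                   ┃─┘       
    [ ] parser.ts              ┃━━━━━━━━━
    [x] types.c                ┃         
    [x] main.h                 ┃         
  [ ] Makefile                 ┃         
[-] components/                ┃         
━━━━━━━━━━━━━━━━━━━━━━━━━━━━━━━┛         
┗━━━━━━━━━━━━━━━━━━━━━━━━━━━━━━┛         
                                         
                                         


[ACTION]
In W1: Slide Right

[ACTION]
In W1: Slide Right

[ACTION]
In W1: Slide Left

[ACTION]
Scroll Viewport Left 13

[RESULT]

      ┏━━━━━━━━━━━━━━━━━━━━━━━━━━━━━━━━━━
      ┃ CheckboxTree                     
      ┠──────────────────────────────────
      ┃>[-] project/                     
      ┃   [ ] auth.toml                  
      ┃   [-] lib/                       
      ┃     [ ] vendor/                  
      ┃       [ ] main.go                
      ┃       [ ] LICENSE                
      ┃       [ ] test.json              
      ┃       [ ] utils.py               
      ┃       [ ] types.c                
      ┃     [-] tools/                   
      ┃       [ ] parser.ts              
      ┃       [x] types.c                
      ┃       [x] main.h                 
      ┃     [ ] Makefile                 
      ┃   [-] components/                
      ┗━━━━━━━━━━━━━━━━━━━━━━━━━━━━━━━━━━
          ┗━━━━━━━━━━━━━━━━━━━━━━━━━━━━━━
                                         
                                         


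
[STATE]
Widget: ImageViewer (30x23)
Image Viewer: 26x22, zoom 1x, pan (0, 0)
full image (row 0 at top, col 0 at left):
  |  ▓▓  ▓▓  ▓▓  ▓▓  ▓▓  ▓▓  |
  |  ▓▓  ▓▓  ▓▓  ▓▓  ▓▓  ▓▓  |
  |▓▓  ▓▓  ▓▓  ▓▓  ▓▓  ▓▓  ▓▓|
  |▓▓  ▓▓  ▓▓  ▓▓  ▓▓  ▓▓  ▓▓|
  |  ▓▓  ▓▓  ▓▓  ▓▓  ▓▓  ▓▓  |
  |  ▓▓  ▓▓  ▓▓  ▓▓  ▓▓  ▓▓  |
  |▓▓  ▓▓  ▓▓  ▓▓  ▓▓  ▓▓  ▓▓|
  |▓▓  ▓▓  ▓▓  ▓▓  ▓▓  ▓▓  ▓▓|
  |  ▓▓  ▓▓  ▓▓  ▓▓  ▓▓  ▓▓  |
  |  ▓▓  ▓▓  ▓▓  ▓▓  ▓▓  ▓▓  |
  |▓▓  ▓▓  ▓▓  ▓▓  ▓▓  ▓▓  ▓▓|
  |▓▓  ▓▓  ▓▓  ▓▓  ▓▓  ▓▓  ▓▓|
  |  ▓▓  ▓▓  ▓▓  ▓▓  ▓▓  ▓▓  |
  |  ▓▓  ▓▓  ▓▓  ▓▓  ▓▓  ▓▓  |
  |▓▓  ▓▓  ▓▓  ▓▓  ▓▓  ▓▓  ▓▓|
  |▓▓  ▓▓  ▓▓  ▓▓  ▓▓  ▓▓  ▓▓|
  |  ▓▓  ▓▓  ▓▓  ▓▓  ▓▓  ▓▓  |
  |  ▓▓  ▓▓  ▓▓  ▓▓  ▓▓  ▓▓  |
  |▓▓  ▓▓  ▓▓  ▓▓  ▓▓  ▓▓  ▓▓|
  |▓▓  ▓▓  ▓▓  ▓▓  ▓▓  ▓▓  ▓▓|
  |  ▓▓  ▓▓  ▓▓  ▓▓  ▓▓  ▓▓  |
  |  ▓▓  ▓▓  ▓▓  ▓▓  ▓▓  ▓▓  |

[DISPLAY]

  ▓▓  ▓▓  ▓▓  ▓▓  ▓▓  ▓▓      
  ▓▓  ▓▓  ▓▓  ▓▓  ▓▓  ▓▓      
▓▓  ▓▓  ▓▓  ▓▓  ▓▓  ▓▓  ▓▓    
▓▓  ▓▓  ▓▓  ▓▓  ▓▓  ▓▓  ▓▓    
  ▓▓  ▓▓  ▓▓  ▓▓  ▓▓  ▓▓      
  ▓▓  ▓▓  ▓▓  ▓▓  ▓▓  ▓▓      
▓▓  ▓▓  ▓▓  ▓▓  ▓▓  ▓▓  ▓▓    
▓▓  ▓▓  ▓▓  ▓▓  ▓▓  ▓▓  ▓▓    
  ▓▓  ▓▓  ▓▓  ▓▓  ▓▓  ▓▓      
  ▓▓  ▓▓  ▓▓  ▓▓  ▓▓  ▓▓      
▓▓  ▓▓  ▓▓  ▓▓  ▓▓  ▓▓  ▓▓    
▓▓  ▓▓  ▓▓  ▓▓  ▓▓  ▓▓  ▓▓    
  ▓▓  ▓▓  ▓▓  ▓▓  ▓▓  ▓▓      
  ▓▓  ▓▓  ▓▓  ▓▓  ▓▓  ▓▓      
▓▓  ▓▓  ▓▓  ▓▓  ▓▓  ▓▓  ▓▓    
▓▓  ▓▓  ▓▓  ▓▓  ▓▓  ▓▓  ▓▓    
  ▓▓  ▓▓  ▓▓  ▓▓  ▓▓  ▓▓      
  ▓▓  ▓▓  ▓▓  ▓▓  ▓▓  ▓▓      
▓▓  ▓▓  ▓▓  ▓▓  ▓▓  ▓▓  ▓▓    
▓▓  ▓▓  ▓▓  ▓▓  ▓▓  ▓▓  ▓▓    
  ▓▓  ▓▓  ▓▓  ▓▓  ▓▓  ▓▓      
  ▓▓  ▓▓  ▓▓  ▓▓  ▓▓  ▓▓      
                              


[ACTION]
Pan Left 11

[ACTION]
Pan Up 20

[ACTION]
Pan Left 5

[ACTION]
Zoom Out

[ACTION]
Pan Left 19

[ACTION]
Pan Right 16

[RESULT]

  ▓▓  ▓▓                      
  ▓▓  ▓▓                      
▓▓  ▓▓  ▓▓                    
▓▓  ▓▓  ▓▓                    
  ▓▓  ▓▓                      
  ▓▓  ▓▓                      
▓▓  ▓▓  ▓▓                    
▓▓  ▓▓  ▓▓                    
  ▓▓  ▓▓                      
  ▓▓  ▓▓                      
▓▓  ▓▓  ▓▓                    
▓▓  ▓▓  ▓▓                    
  ▓▓  ▓▓                      
  ▓▓  ▓▓                      
▓▓  ▓▓  ▓▓                    
▓▓  ▓▓  ▓▓                    
  ▓▓  ▓▓                      
  ▓▓  ▓▓                      
▓▓  ▓▓  ▓▓                    
▓▓  ▓▓  ▓▓                    
  ▓▓  ▓▓                      
  ▓▓  ▓▓                      
                              


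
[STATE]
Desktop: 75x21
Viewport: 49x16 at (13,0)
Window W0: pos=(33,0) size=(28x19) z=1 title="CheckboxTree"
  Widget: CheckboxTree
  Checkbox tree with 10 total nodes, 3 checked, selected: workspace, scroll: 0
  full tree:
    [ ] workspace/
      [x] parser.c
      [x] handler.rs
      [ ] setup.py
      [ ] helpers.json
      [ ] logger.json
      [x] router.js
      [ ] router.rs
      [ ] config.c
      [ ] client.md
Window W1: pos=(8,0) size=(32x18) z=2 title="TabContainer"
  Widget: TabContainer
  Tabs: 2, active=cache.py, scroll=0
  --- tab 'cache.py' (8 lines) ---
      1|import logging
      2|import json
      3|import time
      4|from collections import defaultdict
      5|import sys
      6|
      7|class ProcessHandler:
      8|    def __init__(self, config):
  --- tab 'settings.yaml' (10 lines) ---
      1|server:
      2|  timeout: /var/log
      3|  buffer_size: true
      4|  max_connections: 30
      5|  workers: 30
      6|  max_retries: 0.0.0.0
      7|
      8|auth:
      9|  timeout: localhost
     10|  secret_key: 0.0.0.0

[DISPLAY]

━━━━━━━━━━━━━━━━━━━━━━━━━━┓━━━━━━━━━━━━━━━━━━━━┓ 
Container                 ┃boxTree             ┃ 
──────────────────────────┨────────────────────┨ 
he.py]│ settings.yaml     ┃orkspace/           ┃ 
──────────────────────────┃ parser.c           ┃ 
rt logging                ┃ handler.rs         ┃ 
rt json                   ┃ setup.py           ┃ 
rt time                   ┃ helpers.json       ┃ 
 collections import defaul┃ logger.json        ┃ 
rt sys                    ┃ router.js          ┃ 
                          ┃ router.rs          ┃ 
s ProcessHandler:         ┃ config.c           ┃ 
def __init__(self, config)┃ client.md          ┃ 
                          ┃                    ┃ 
                          ┃                    ┃ 
                          ┃                    ┃ 


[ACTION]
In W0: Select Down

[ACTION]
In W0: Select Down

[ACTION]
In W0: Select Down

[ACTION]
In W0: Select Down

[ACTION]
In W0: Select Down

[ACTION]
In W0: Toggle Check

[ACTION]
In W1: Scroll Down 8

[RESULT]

━━━━━━━━━━━━━━━━━━━━━━━━━━┓━━━━━━━━━━━━━━━━━━━━┓ 
Container                 ┃boxTree             ┃ 
──────────────────────────┨────────────────────┨ 
he.py]│ settings.yaml     ┃orkspace/           ┃ 
──────────────────────────┃ parser.c           ┃ 
def __init__(self, config)┃ handler.rs         ┃ 
                          ┃ setup.py           ┃ 
                          ┃ helpers.json       ┃ 
                          ┃ logger.json        ┃ 
                          ┃ router.js          ┃ 
                          ┃ router.rs          ┃ 
                          ┃ config.c           ┃ 
                          ┃ client.md          ┃ 
                          ┃                    ┃ 
                          ┃                    ┃ 
                          ┃                    ┃ 


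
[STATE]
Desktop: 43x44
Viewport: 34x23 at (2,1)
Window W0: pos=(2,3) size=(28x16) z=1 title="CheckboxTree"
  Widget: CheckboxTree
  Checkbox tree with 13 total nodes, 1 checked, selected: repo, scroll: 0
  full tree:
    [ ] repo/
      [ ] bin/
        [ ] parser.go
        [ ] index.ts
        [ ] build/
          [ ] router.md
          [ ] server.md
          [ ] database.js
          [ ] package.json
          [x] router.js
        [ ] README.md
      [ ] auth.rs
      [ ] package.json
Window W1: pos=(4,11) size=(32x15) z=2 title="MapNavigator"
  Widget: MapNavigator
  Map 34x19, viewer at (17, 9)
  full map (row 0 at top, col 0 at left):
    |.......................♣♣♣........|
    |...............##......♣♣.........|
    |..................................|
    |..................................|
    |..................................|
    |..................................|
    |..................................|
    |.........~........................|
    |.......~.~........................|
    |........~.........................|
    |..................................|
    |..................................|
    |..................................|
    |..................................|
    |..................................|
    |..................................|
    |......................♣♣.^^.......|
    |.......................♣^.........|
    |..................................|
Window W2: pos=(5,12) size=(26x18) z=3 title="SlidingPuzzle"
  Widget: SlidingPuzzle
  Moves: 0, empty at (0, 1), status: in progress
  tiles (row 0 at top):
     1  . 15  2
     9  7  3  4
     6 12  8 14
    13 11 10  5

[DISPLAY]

                                  
                                  
┏━━━━━━━━━━━━━━━━━━━━━━━━━━┓      
┃ CheckboxTree             ┃      
┠──────────────────────────┨      
┃>[-] repo/                ┃      
┃   [-] bin/               ┃      
┃     [ ] parser.go        ┃      
┃     [ ] index.ts         ┃      
┃     [-] build/           ┃      
┃ ┏━━━━━━━━━━━━━━━━━━━━━━━━━━━━━━┓
┃ ┃┏━━━━━━━━━━━━━━━━━━━━━━━━┓    ┃
┃ ┠┃ SlidingPuzzle          ┃────┨
┃ ┃┠────────────────────────┨....┃
┃ ┃┃┌────┬────┬────┬────┐   ┃....┃
┃ ┃┃│  1 │    │ 15 │  2 │   ┃....┃
┃ ┃┃├────┼────┼────┼────┤   ┃....┃
┗━┃┃│  9 │  7 │  3 │  4 │   ┃....┃
  ┃┃├────┼────┼────┼────┤   ┃....┃
  ┃┃│  6 │ 12 │  8 │ 14 │   ┃....┃
  ┃┃├────┼────┼────┼────┤   ┃....┃
  ┃┃│ 13 │ 11 │ 10 │  5 │   ┃....┃
  ┃┃└────┴────┴────┴────┘   ┃....┃


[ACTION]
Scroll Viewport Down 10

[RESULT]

┃ ┏━━━━━━━━━━━━━━━━━━━━━━━━━━━━━━┓
┃ ┃┏━━━━━━━━━━━━━━━━━━━━━━━━┓    ┃
┃ ┠┃ SlidingPuzzle          ┃────┨
┃ ┃┠────────────────────────┨....┃
┃ ┃┃┌────┬────┬────┬────┐   ┃....┃
┃ ┃┃│  1 │    │ 15 │  2 │   ┃....┃
┃ ┃┃├────┼────┼────┼────┤   ┃....┃
┗━┃┃│  9 │  7 │  3 │  4 │   ┃....┃
  ┃┃├────┼────┼────┼────┤   ┃....┃
  ┃┃│  6 │ 12 │  8 │ 14 │   ┃....┃
  ┃┃├────┼────┼────┼────┤   ┃....┃
  ┃┃│ 13 │ 11 │ 10 │  5 │   ┃....┃
  ┃┃└────┴────┴────┴────┘   ┃....┃
  ┃┃Moves: 0                ┃....┃
  ┗┃                        ┃━━━━┛
   ┃                        ┃     
   ┃                        ┃     
   ┃                        ┃     
   ┗━━━━━━━━━━━━━━━━━━━━━━━━┛     
                                  
                                  
                                  
                                  


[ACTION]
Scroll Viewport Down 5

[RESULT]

┃ ┃┃│  1 │    │ 15 │  2 │   ┃....┃
┃ ┃┃├────┼────┼────┼────┤   ┃....┃
┗━┃┃│  9 │  7 │  3 │  4 │   ┃....┃
  ┃┃├────┼────┼────┼────┤   ┃....┃
  ┃┃│  6 │ 12 │  8 │ 14 │   ┃....┃
  ┃┃├────┼────┼────┼────┤   ┃....┃
  ┃┃│ 13 │ 11 │ 10 │  5 │   ┃....┃
  ┃┃└────┴────┴────┴────┘   ┃....┃
  ┃┃Moves: 0                ┃....┃
  ┗┃                        ┃━━━━┛
   ┃                        ┃     
   ┃                        ┃     
   ┃                        ┃     
   ┗━━━━━━━━━━━━━━━━━━━━━━━━┛     
                                  
                                  
                                  
                                  
                                  
                                  
                                  
                                  
                                  


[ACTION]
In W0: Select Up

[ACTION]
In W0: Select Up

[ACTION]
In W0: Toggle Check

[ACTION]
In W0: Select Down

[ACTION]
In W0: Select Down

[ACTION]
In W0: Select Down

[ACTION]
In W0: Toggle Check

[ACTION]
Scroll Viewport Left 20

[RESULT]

  ┃ ┃┃│  1 │    │ 15 │  2 │   ┃...
  ┃ ┃┃├────┼────┼────┼────┤   ┃...
  ┗━┃┃│  9 │  7 │  3 │  4 │   ┃...
    ┃┃├────┼────┼────┼────┤   ┃...
    ┃┃│  6 │ 12 │  8 │ 14 │   ┃...
    ┃┃├────┼────┼────┼────┤   ┃...
    ┃┃│ 13 │ 11 │ 10 │  5 │   ┃...
    ┃┃└────┴────┴────┴────┘   ┃...
    ┃┃Moves: 0                ┃...
    ┗┃                        ┃━━━
     ┃                        ┃   
     ┃                        ┃   
     ┃                        ┃   
     ┗━━━━━━━━━━━━━━━━━━━━━━━━┛   
                                  
                                  
                                  
                                  
                                  
                                  
                                  
                                  
                                  


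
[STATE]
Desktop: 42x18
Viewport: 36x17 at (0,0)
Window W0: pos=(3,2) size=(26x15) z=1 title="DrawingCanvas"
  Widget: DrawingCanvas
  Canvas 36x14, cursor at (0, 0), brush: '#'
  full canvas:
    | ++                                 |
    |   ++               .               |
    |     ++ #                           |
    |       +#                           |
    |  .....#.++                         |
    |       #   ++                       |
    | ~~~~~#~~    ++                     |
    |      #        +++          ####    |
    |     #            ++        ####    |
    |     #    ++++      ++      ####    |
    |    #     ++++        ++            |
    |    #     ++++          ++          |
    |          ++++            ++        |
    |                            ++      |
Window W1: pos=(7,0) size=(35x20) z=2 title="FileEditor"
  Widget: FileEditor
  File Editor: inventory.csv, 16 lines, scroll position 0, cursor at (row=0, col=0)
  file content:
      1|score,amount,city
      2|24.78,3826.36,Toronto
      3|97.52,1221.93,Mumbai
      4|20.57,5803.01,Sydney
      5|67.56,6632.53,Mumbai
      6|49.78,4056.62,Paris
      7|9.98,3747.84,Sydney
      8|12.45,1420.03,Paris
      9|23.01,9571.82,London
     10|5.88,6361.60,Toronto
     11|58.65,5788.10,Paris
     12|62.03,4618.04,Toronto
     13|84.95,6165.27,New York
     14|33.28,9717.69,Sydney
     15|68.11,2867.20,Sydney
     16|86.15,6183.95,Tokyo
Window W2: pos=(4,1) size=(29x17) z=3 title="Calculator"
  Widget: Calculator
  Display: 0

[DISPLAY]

       ┏━━━━━━━━━━━━━━━━━━━━━━━━━━━━
    ┏━━━━━━━━━━━━━━━━━━━━━━━━━━━┓   
   ┏┃ Calculator                ┃───
   ┃┠───────────────────────────┨   
   ┠┃                          0┃   
   ┃┃┌───┬───┬───┬───┐          ┃   
   ┃┃│ 7 │ 8 │ 9 │ ÷ │          ┃   
   ┃┃├───┼───┼───┼───┤          ┃   
   ┃┃│ 4 │ 5 │ 6 │ × │          ┃   
   ┃┃├───┼───┼───┼───┤          ┃   
   ┃┃│ 1 │ 2 │ 3 │ - │          ┃   
   ┃┃├───┼───┼───┼───┤          ┃   
   ┃┃│ 0 │ . │ = │ + │          ┃   
   ┃┃├───┼───┼───┼───┤          ┃   
   ┃┃│ C │ MC│ MR│ M+│          ┃   
   ┃┃└───┴───┴───┴───┘          ┃   
   ┗┃                           ┃   


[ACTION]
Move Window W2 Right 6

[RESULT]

       ┏━━━━━━━━━━━━━━━━━━━━━━━━━━━━
       ┃ F┏━━━━━━━━━━━━━━━━━━━━━━━━━
   ┏━━━┠──┃ Calculator              
   ┃ Dr┃█c┠─────────────────────────
   ┠───┃24┃                         
   ┃+++┃97┃┌───┬───┬───┬───┐        
   ┃   ┃20┃│ 7 │ 8 │ 9 │ ÷ │        
   ┃   ┃67┃├───┼───┼───┼───┤        
   ┃   ┃49┃│ 4 │ 5 │ 6 │ × │        
   ┃  .┃9.┃├───┼───┼───┼───┤        
   ┃   ┃12┃│ 1 │ 2 │ 3 │ - │        
   ┃ ~~┃23┃├───┼───┼───┼───┤        
   ┃   ┃5.┃│ 0 │ . │ = │ + │        
   ┃   ┃58┃├───┼───┼───┼───┤        
   ┃   ┃62┃│ C │ MC│ MR│ M+│        
   ┃   ┃84┃└───┴───┴───┴───┘        
   ┗━━━┃33┃                         


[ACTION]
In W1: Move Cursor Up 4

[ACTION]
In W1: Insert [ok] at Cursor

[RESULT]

       ┏━━━━━━━━━━━━━━━━━━━━━━━━━━━━
       ┃ F┏━━━━━━━━━━━━━━━━━━━━━━━━━
   ┏━━━┠──┃ Calculator              
   ┃ Dr┃ok┠─────────────────────────
   ┠───┃24┃                         
   ┃+++┃97┃┌───┬───┬───┬───┐        
   ┃   ┃20┃│ 7 │ 8 │ 9 │ ÷ │        
   ┃   ┃67┃├───┼───┼───┼───┤        
   ┃   ┃49┃│ 4 │ 5 │ 6 │ × │        
   ┃  .┃9.┃├───┼───┼───┼───┤        
   ┃   ┃12┃│ 1 │ 2 │ 3 │ - │        
   ┃ ~~┃23┃├───┼───┼───┼───┤        
   ┃   ┃5.┃│ 0 │ . │ = │ + │        
   ┃   ┃58┃├───┼───┼───┼───┤        
   ┃   ┃62┃│ C │ MC│ MR│ M+│        
   ┃   ┃84┃└───┴───┴───┴───┘        
   ┗━━━┃33┃                         


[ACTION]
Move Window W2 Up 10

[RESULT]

       ┏━━┏━━━━━━━━━━━━━━━━━━━━━━━━━
       ┃ F┃ Calculator              
   ┏━━━┠──┠─────────────────────────
   ┃ Dr┃ok┃                         
   ┠───┃24┃┌───┬───┬───┬───┐        
   ┃+++┃97┃│ 7 │ 8 │ 9 │ ÷ │        
   ┃   ┃20┃├───┼───┼───┼───┤        
   ┃   ┃67┃│ 4 │ 5 │ 6 │ × │        
   ┃   ┃49┃├───┼───┼───┼───┤        
   ┃  .┃9.┃│ 1 │ 2 │ 3 │ - │        
   ┃   ┃12┃├───┼───┼───┼───┤        
   ┃ ~~┃23┃│ 0 │ . │ = │ + │        
   ┃   ┃5.┃├───┼───┼───┼───┤        
   ┃   ┃58┃│ C │ MC│ MR│ M+│        
   ┃   ┃62┃└───┴───┴───┴───┘        
   ┃   ┃84┃                         
   ┗━━━┃33┗━━━━━━━━━━━━━━━━━━━━━━━━━


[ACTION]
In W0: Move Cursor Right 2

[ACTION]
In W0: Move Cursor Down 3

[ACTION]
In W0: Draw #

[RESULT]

       ┏━━┏━━━━━━━━━━━━━━━━━━━━━━━━━
       ┃ F┃ Calculator              
   ┏━━━┠──┠─────────────────────────
   ┃ Dr┃ok┃                         
   ┠───┃24┃┌───┬───┬───┬───┐        
   ┃ ++┃97┃│ 7 │ 8 │ 9 │ ÷ │        
   ┃   ┃20┃├───┼───┼───┼───┤        
   ┃   ┃67┃│ 4 │ 5 │ 6 │ × │        
   ┃  #┃49┃├───┼───┼───┼───┤        
   ┃  .┃9.┃│ 1 │ 2 │ 3 │ - │        
   ┃   ┃12┃├───┼───┼───┼───┤        
   ┃ ~~┃23┃│ 0 │ . │ = │ + │        
   ┃   ┃5.┃├───┼───┼───┼───┤        
   ┃   ┃58┃│ C │ MC│ MR│ M+│        
   ┃   ┃62┃└───┴───┴───┴───┘        
   ┃   ┃84┃                         
   ┗━━━┃33┗━━━━━━━━━━━━━━━━━━━━━━━━━


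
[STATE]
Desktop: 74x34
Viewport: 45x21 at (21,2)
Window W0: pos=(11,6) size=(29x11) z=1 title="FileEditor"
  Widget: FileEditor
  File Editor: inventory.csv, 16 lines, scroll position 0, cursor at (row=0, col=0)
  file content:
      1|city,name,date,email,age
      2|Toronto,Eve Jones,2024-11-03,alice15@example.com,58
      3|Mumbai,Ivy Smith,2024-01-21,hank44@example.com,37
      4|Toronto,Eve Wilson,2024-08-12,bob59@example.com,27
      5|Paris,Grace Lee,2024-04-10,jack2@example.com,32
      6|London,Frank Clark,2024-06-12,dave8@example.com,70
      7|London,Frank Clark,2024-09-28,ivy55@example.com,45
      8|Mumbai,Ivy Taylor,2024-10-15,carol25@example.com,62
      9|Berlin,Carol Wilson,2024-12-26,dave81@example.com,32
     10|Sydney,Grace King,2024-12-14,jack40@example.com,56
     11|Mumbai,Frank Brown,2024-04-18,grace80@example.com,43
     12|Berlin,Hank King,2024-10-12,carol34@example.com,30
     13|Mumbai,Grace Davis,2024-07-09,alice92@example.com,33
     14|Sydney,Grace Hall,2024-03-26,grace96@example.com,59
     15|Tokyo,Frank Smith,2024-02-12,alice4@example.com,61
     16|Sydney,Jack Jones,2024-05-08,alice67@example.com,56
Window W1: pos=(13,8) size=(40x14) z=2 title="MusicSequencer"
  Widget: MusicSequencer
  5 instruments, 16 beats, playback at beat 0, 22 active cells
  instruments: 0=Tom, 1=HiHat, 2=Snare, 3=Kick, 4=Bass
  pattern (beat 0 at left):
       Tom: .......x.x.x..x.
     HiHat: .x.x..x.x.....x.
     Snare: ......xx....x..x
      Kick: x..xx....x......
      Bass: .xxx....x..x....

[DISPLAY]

                                             
                                             
                                             
                                             
━━━━━━━━━━━━━━━━━━┓                          
or                ┃                          
━━━━━━━━━━━━━━━━━━━━━━━━━━━━━━━┓             
equencer                       ┃             
───────────────────────────────┨             
123456789012345                ┃             
······█·█·█··█·                ┃             
█·█··█·█·····█·                ┃             
·····██····█··█                ┃             
··██····█······                ┃             
███····█··█····                ┃             
                               ┃             
                               ┃             
                               ┃             
                               ┃             
━━━━━━━━━━━━━━━━━━━━━━━━━━━━━━━┛             
                                             


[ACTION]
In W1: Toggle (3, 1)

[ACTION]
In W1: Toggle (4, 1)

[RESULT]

                                             
                                             
                                             
                                             
━━━━━━━━━━━━━━━━━━┓                          
or                ┃                          
━━━━━━━━━━━━━━━━━━━━━━━━━━━━━━━┓             
equencer                       ┃             
───────────────────────────────┨             
123456789012345                ┃             
······█·█·█··█·                ┃             
█·█··█·█·····█·                ┃             
·····██····█··█                ┃             
█·██····█······                ┃             
·██····█··█····                ┃             
                               ┃             
                               ┃             
                               ┃             
                               ┃             
━━━━━━━━━━━━━━━━━━━━━━━━━━━━━━━┛             
                                             


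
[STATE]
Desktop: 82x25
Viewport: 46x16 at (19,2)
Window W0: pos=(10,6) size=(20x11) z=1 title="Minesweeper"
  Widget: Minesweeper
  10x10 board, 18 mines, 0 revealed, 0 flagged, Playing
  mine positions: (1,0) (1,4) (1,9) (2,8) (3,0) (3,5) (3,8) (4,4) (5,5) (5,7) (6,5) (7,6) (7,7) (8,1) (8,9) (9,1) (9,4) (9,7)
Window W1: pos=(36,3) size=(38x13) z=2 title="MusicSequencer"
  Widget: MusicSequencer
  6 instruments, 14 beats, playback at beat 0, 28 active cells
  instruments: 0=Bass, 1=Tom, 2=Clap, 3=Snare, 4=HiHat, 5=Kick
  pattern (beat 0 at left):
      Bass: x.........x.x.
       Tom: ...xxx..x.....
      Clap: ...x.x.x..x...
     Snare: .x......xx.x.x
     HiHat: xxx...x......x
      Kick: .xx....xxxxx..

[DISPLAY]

                                              
                 ┏━━━━━━━━━━━━━━━━━━━━━━━━━━━━
                 ┃ MusicSequencer             
                 ┠────────────────────────────
━━━━━━━━━━┓      ┃      ▼1234567890123        
eper      ┃      ┃  Bass█·········█·█·        
──────────┨      ┃   Tom···███··█·····        
■■        ┃      ┃  Clap···█·█·█··█···        
■■        ┃      ┃ Snare·█······██·█·█        
■■        ┃      ┃ HiHat███···█······█        
■■        ┃      ┃  Kick·██····█████··        
■■        ┃      ┃                            
■■        ┃      ┃                            
■■        ┃      ┗━━━━━━━━━━━━━━━━━━━━━━━━━━━━
━━━━━━━━━━┛                                   
                                              


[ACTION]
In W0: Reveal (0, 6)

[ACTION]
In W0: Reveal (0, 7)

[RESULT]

                                              
                 ┏━━━━━━━━━━━━━━━━━━━━━━━━━━━━
                 ┃ MusicSequencer             
                 ┠────────────────────────────
━━━━━━━━━━┓      ┃      ▼1234567890123        
eper      ┃      ┃  Bass█·········█·█·        
──────────┨      ┃   Tom···███··█·····        
1■        ┃      ┃  Clap···█·█·█··█···        
2■        ┃      ┃ Snare·█······██·█·█        
■■        ┃      ┃ HiHat███···█······█        
■■        ┃      ┃  Kick·██····█████··        
■■        ┃      ┃                            
■■        ┃      ┃                            
■■        ┃      ┗━━━━━━━━━━━━━━━━━━━━━━━━━━━━
━━━━━━━━━━┛                                   
                                              


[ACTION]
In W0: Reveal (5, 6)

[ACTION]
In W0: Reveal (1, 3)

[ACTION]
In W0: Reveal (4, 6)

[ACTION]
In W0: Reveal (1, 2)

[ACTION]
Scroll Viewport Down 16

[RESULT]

1■        ┃      ┃  Clap···█·█·█··█···        
2■        ┃      ┃ Snare·█······██·█·█        
■■        ┃      ┃ HiHat███···█······█        
■■        ┃      ┃  Kick·██····█████··        
■■        ┃      ┃                            
■■        ┃      ┃                            
■■        ┃      ┗━━━━━━━━━━━━━━━━━━━━━━━━━━━━
━━━━━━━━━━┛                                   
                                              
                                              
                                              
                                              
                                              
                                              
                                              
                                              


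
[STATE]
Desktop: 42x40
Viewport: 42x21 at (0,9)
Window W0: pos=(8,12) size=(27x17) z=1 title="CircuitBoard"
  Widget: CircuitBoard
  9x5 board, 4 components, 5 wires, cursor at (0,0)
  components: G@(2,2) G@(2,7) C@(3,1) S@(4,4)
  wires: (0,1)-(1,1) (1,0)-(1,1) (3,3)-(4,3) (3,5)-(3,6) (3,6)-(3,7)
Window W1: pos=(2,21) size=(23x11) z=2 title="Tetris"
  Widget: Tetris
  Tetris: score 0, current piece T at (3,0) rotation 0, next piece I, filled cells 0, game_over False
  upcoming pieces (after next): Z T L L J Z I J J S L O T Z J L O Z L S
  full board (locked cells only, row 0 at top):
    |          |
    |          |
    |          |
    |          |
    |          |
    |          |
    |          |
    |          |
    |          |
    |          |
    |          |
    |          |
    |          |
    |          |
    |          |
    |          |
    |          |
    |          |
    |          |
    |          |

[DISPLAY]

                                          
                                          
                                          
        ┏━━━━━━━━━━━━━━━━━━━━━━━━━┓       
        ┃ CircuitBoard            ┃       
        ┠─────────────────────────┨       
        ┃   0 1 2 3 4 5 6 7 8     ┃       
        ┃0  [.]  ·                ┃       
        ┃        │                ┃       
        ┃1   · ─ ·                ┃       
        ┃                         ┃       
        ┃2           G            ┃       
  ┏━━━━━━━━━━━━━━━━━━━━━┓         ┃       
  ┃ Tetris              ┃·       ·┃       
  ┠─────────────────────┨│        ┃       
  ┃          │Next:     ┃·   S    ┃       
  ┃          │████      ┃         ┃       
  ┃          │          ┃         ┃       
  ┃          │          ┃         ┃       
  ┃          │          ┃━━━━━━━━━┛       
  ┃          │          ┃                 


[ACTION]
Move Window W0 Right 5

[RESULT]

                                          
                                          
                                          
             ┏━━━━━━━━━━━━━━━━━━━━━━━━━┓  
             ┃ CircuitBoard            ┃  
             ┠─────────────────────────┨  
             ┃   0 1 2 3 4 5 6 7 8     ┃  
             ┃0  [.]  ·                ┃  
             ┃        │                ┃  
             ┃1   · ─ ·                ┃  
             ┃                         ┃  
             ┃2           G            ┃  
  ┏━━━━━━━━━━━━━━━━━━━━━┓              ┃  
  ┃ Tetris              ┃     ·       ·┃  
  ┠─────────────────────┨     │        ┃  
  ┃          │Next:     ┃     ·   S    ┃  
  ┃          │████      ┃0)            ┃  
  ┃          │          ┃              ┃  
  ┃          │          ┃              ┃  
  ┃          │          ┃━━━━━━━━━━━━━━┛  
  ┃          │          ┃                 


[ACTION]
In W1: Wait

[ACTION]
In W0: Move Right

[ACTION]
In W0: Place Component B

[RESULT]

                                          
                                          
                                          
             ┏━━━━━━━━━━━━━━━━━━━━━━━━━┓  
             ┃ CircuitBoard            ┃  
             ┠─────────────────────────┨  
             ┃   0 1 2 3 4 5 6 7 8     ┃  
             ┃0      [B]               ┃  
             ┃        │                ┃  
             ┃1   · ─ ·                ┃  
             ┃                         ┃  
             ┃2           G            ┃  
  ┏━━━━━━━━━━━━━━━━━━━━━┓              ┃  
  ┃ Tetris              ┃     ·       ·┃  
  ┠─────────────────────┨     │        ┃  
  ┃          │Next:     ┃     ·   S    ┃  
  ┃          │████      ┃1)            ┃  
  ┃          │          ┃              ┃  
  ┃          │          ┃              ┃  
  ┃          │          ┃━━━━━━━━━━━━━━┛  
  ┃          │          ┃                 


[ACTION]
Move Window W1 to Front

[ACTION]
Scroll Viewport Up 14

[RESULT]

                                          
                                          
                                          
                                          
                                          
                                          
                                          
                                          
                                          
                                          
                                          
                                          
             ┏━━━━━━━━━━━━━━━━━━━━━━━━━┓  
             ┃ CircuitBoard            ┃  
             ┠─────────────────────────┨  
             ┃   0 1 2 3 4 5 6 7 8     ┃  
             ┃0      [B]               ┃  
             ┃        │                ┃  
             ┃1   · ─ ·                ┃  
             ┃                         ┃  
             ┃2           G            ┃  


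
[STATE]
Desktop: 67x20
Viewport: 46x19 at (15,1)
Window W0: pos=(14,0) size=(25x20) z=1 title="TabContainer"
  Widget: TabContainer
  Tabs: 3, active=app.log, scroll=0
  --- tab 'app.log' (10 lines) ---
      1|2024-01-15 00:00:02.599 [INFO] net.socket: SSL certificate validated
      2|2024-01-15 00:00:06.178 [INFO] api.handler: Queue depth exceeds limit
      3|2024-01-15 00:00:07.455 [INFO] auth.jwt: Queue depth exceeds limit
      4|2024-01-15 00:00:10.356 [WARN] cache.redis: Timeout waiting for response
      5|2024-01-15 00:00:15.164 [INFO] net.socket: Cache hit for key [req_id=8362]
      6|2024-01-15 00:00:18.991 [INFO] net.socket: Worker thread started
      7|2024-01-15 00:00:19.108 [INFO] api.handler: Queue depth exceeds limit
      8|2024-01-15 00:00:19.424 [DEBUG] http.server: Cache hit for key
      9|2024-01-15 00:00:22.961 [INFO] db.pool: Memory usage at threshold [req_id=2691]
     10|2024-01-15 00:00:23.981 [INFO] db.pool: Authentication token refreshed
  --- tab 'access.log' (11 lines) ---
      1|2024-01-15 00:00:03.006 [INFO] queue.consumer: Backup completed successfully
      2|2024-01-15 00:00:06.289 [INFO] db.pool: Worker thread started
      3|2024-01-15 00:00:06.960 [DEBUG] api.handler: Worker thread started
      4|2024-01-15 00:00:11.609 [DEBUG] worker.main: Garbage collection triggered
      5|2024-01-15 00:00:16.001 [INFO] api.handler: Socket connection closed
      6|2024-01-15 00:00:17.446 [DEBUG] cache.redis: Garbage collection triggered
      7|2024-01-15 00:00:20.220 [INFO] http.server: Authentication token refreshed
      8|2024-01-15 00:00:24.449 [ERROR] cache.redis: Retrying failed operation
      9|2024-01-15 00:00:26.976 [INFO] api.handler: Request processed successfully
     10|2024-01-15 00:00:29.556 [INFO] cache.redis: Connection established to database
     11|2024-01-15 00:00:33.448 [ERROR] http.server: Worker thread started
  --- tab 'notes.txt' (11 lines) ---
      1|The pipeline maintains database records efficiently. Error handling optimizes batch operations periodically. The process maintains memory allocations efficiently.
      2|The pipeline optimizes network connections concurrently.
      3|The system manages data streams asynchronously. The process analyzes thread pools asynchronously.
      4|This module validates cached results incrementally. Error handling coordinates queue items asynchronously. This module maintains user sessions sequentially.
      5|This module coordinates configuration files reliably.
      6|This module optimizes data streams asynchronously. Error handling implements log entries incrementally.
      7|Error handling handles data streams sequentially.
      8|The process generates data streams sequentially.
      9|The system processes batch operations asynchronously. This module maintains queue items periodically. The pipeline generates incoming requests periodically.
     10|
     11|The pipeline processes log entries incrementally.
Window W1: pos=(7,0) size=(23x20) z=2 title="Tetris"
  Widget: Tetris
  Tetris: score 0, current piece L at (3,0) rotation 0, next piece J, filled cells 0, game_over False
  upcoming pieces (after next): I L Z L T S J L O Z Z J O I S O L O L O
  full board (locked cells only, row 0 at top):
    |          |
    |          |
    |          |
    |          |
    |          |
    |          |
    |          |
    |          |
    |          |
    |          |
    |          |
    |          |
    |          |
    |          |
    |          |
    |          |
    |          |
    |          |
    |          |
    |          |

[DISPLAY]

              ┃        ┃                      
──────────────┨────────┨                      
   │Next:     ┃ss.log │┃                      
   │█         ┃────────┃                      
   │███       ┃0:02.599┃                      
   │          ┃0:06.178┃                      
   │          ┃0:07.455┃                      
   │          ┃0:10.356┃                      
   │Score:    ┃0:15.164┃                      
   │0         ┃0:18.991┃                      
   │          ┃0:19.108┃                      
   │          ┃0:19.424┃                      
   │          ┃0:22.961┃                      
   │          ┃0:23.981┃                      
   │          ┃        ┃                      
   │          ┃        ┃                      
   │          ┃        ┃                      
   │          ┃        ┃                      
━━━━━━━━━━━━━━┛━━━━━━━━┛                      


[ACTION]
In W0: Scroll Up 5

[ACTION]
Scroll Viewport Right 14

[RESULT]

        ┃        ┃                            
────────┨────────┨                            
xt:     ┃ss.log │┃                            
        ┃────────┃                            
█       ┃0:02.599┃                            
        ┃0:06.178┃                            
        ┃0:07.455┃                            
        ┃0:10.356┃                            
ore:    ┃0:15.164┃                            
        ┃0:18.991┃                            
        ┃0:19.108┃                            
        ┃0:19.424┃                            
        ┃0:22.961┃                            
        ┃0:23.981┃                            
        ┃        ┃                            
        ┃        ┃                            
        ┃        ┃                            
        ┃        ┃                            
━━━━━━━━┛━━━━━━━━┛                            


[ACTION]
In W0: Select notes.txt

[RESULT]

        ┃        ┃                            
────────┨────────┨                            
xt:     ┃ss.log │┃                            
        ┃────────┃                            
█       ┃intains ┃                            
        ┃timizes ┃                            
        ┃ges data┃                            
        ┃idates c┃                            
ore:    ┃rdinates┃                            
        ┃imizes d┃                            
        ┃handles ┃                            
        ┃erates d┃                            
        ┃esses ba┃                            
        ┃        ┃                            
        ┃ocesses ┃                            
        ┃        ┃                            
        ┃        ┃                            
        ┃        ┃                            
━━━━━━━━┛━━━━━━━━┛                            


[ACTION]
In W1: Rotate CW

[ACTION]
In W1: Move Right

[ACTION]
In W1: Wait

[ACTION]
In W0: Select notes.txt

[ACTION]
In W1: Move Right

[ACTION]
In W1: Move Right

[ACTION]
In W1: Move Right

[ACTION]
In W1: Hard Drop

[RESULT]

        ┃        ┃                            
────────┨────────┨                            
xt:     ┃ss.log │┃                            
██      ┃────────┃                            
        ┃intains ┃                            
        ┃timizes ┃                            
        ┃ges data┃                            
        ┃idates c┃                            
ore:    ┃rdinates┃                            
        ┃imizes d┃                            
        ┃handles ┃                            
        ┃erates d┃                            
        ┃esses ba┃                            
        ┃        ┃                            
        ┃ocesses ┃                            
        ┃        ┃                            
        ┃        ┃                            
        ┃        ┃                            
━━━━━━━━┛━━━━━━━━┛                            
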